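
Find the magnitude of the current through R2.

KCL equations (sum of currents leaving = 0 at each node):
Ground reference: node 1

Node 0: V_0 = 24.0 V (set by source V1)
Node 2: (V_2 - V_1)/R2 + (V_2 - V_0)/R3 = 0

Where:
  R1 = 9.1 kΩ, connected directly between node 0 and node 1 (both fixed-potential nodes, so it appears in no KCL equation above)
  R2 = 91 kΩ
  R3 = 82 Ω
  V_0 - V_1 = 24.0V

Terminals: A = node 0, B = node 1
Nodal analysis, taking node 1 as the 0 V reference.
Source V1 fixes V_0 = 24 V.
KCL at each unknown node (sum of currents leaving = 0; resistances in Ω):
  Node 2: (V_2 - 0)/91000 + (V_2 - 24)/82 = 0
Collecting terms: 0.01221 × V_2 = 0.2927  =>  V_2 = 23.98 V
I_R2 = (V_1 - V_2)/R2 = (0 - 23.98)/91000 = -0.0002635 A
|I_R2| = 0.0002635 A

Final answer: |I_R2| = 0.0002635 A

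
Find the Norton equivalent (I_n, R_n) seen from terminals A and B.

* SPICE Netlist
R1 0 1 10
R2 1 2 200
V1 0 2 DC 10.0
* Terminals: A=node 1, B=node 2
Find the Thévenin equivalent first; then I_n = V_th/R_th and R_n = R_th.
Step 1 — V_th is the open-circuit voltage V_A - V_B (nothing connected across the terminals).
Nodal analysis, taking node 2 as the 0 V reference.
Source V1 fixes V_0 = 10 V.
KCL at each unknown node (sum of currents leaving = 0; resistances in Ω):
  Node 1: (V_1 - 10)/10 + (V_1 - 0)/200 = 0
Collecting terms: 0.105 × V_1 = 1  =>  V_1 = 9.524 V
V_th = V_1 - V_2 = 9.524 - 0 = 9.524 V
Step 2 — R_th: zero the source — replace V1 by a short circuit (node 2 merges into node 0) — and find the resistance seen between A (node 1) and B (node 0).
Reduce the network between node 1 (A) and node 0 (B) by series/parallel combination:
  Rp1 = R1 ‖ R2 (parallel, both between nodes 0 and 1) = 1/(1/10 + 1/200) = 9.524 Ω
R_th = 9.524 Ω
I_n = V_th/R_th = 9.524/9.524 = 1 A, and R_n = R_th = 9.524 Ω

Final answer: I_n = 1 A, R_n = 9.524 Ω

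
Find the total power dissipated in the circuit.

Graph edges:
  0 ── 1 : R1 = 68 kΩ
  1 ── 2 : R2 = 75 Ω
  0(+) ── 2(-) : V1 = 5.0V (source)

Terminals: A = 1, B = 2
Nodal analysis, taking node 2 as the 0 V reference.
Source V1 fixes V_0 = 5 V.
KCL at each unknown node (sum of currents leaving = 0; resistances in Ω):
  Node 1: (V_1 - 5)/68000 + (V_1 - 0)/75 = 0
Collecting terms: 0.01335 × V_1 = 0.00007353  =>  V_1 = 0.005509 V
Power in each resistor, P = (ΔV)²/R:
  P_R1 = (5 - 0.005509)²/68000 = 0.0003668 W
  P_R2 = (0.005509 - 0)²/75 = 0.0000004046 W
P_total = P_R1 + P_R2 = 0.0003672 W

Final answer: 0.0003672 W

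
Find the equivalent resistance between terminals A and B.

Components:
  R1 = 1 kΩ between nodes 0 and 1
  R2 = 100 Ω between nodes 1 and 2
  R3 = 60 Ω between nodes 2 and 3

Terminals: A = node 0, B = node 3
Reduce the network between node 0 (A) and node 3 (B) by series/parallel combination:
  Rs1 = R1 + R2 (series, joined only at node 1) = 1000 + 100 = 1100 Ω
  Rs2 = R3 + Rs1 (series, joined only at node 2) = 60 + 1100 = 1160 Ω
R_eq = 1.16 kΩ

Final answer: 1.16 kΩ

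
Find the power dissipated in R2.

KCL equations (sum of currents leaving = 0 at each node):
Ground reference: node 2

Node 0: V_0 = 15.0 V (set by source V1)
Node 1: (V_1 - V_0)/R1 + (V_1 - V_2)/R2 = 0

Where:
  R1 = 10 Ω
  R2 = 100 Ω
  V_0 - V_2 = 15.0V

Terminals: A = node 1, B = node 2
Nodal analysis, taking node 2 as the 0 V reference.
Source V1 fixes V_0 = 15 V.
KCL at each unknown node (sum of currents leaving = 0; resistances in Ω):
  Node 1: (V_1 - 15)/10 + (V_1 - 0)/100 = 0
Collecting terms: 0.11 × V_1 = 1.5  =>  V_1 = 13.64 V
I_R2 = (V_1 - V_2)/R2 = (13.64 - 0)/100 = 0.1364 A
P_R2 = I_R2² × R2 = (0.1364)² × 100 = 1.86 W

Final answer: 1.86 W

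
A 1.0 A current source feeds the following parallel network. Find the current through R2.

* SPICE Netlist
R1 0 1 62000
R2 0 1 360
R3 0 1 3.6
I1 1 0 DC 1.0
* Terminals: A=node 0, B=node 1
All resistors sit directly between nodes 0 and 1, so they are in parallel and share one voltage V; the full source current 1 A splits among them.
1/R_par = 1/62000 + 1/360 + 1/3.6 = 0.2806 S  =>  R_par = 3.564 Ω
V = I × R_par = 1 × 3.564 = 3.564 V
I_R2 = V/R2 = 3.564/360 = 0.0099 A

Final answer: 0.0099 A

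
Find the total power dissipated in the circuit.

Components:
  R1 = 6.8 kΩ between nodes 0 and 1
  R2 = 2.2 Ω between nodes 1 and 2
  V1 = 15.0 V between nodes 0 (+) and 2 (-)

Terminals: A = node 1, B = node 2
Nodal analysis, taking node 2 as the 0 V reference.
Source V1 fixes V_0 = 15 V.
KCL at each unknown node (sum of currents leaving = 0; resistances in Ω):
  Node 1: (V_1 - 15)/6800 + (V_1 - 0)/2.2 = 0
Collecting terms: 0.4547 × V_1 = 0.002206  =>  V_1 = 0.004851 V
Power in each resistor, P = (ΔV)²/R:
  P_R1 = (15 - 0.004851)²/6800 = 0.03307 W
  P_R2 = (0.004851 - 0)²/2.2 = 0.0000107 W
P_total = P_R1 + P_R2 = 0.03308 W

Final answer: 0.03308 W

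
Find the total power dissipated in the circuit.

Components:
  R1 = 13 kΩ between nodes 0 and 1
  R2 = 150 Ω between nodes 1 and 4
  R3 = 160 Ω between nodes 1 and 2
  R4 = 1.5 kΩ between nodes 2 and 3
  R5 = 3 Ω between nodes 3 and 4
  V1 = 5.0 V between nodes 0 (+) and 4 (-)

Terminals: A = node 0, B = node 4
Nodal analysis, taking node 4 as the 0 V reference.
Source V1 fixes V_0 = 5 V.
KCL at each unknown node (sum of currents leaving = 0; resistances in Ω):
  Node 1: (V_1 - 5)/13000 + (V_1 - 0)/150 + (V_1 - V_2)/160 = 0
  Node 2: (V_2 - V_1)/160 + (V_2 - V_3)/1500 = 0
  Node 3: (V_3 - V_2)/1500 + (V_3 - 0)/3 = 0
Collecting terms (coefficients in siemens):
  0.01299·V_1 - 0.00625·V_2 = 0.0003846
  0.006917·V_2 - 0.00625·V_1 - 0.0006667·V_3 = 0
  0.334·V_3 - 0.0006667·V_2 = 0
Solving these 3 simultaneous equations (Gaussian elimination) gives:
  V_1 = 0.05236 V, V_2 = 0.04733 V, V_3 = 0.00009446 V
Power in each resistor, P = (ΔV)²/R:
  P_R1 = (5 - 0.05236)²/13000 = 0.001883 W
  P_R2 = (0.05236 - 0)²/150 = 0.00001828 W
  P_R3 = (0.05236 - 0.04733)²/160 = 0.0000001586 W
  P_R4 = (0.04733 - 0.00009446)²/1500 = 0.000001487 W
  P_R5 = (0.00009446 - 0)²/3 = 0.000000002975 W
P_total = P_R1 + P_R2 + P_R3 + P_R4 + P_R5 = 0.001903 W

Final answer: 0.001903 W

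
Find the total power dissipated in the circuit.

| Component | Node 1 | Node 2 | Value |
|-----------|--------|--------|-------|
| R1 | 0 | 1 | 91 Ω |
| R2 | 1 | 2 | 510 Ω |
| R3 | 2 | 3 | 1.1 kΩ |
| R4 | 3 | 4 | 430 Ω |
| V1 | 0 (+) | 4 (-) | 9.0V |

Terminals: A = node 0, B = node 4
Nodal analysis, taking node 4 as the 0 V reference.
Source V1 fixes V_0 = 9 V.
KCL at each unknown node (sum of currents leaving = 0; resistances in Ω):
  Node 1: (V_1 - 9)/91 + (V_1 - V_2)/510 = 0
  Node 2: (V_2 - V_1)/510 + (V_2 - V_3)/1100 = 0
  Node 3: (V_3 - V_2)/1100 + (V_3 - 0)/430 = 0
Collecting terms (coefficients in siemens):
  0.01295·V_1 - 0.001961·V_2 = 0.0989
  0.00287·V_2 - 0.001961·V_1 - 0.0009091·V_3 = 0
  0.003235·V_3 - 0.0009091·V_2 = 0
Solving these 3 simultaneous equations (Gaussian elimination) gives:
  V_1 = 8.616 V, V_2 = 6.462 V, V_3 = 1.816 V
Power in each resistor, P = (ΔV)²/R:
  P_R1 = (9 - 8.616)²/91 = 0.001623 W
  P_R2 = (8.616 - 6.462)²/510 = 0.009097 W
  P_R3 = (6.462 - 1.816)²/1100 = 0.01962 W
  P_R4 = (1.816 - 0)²/430 = 0.00767 W
P_total = P_R1 + P_R2 + P_R3 + P_R4 = 0.03801 W

Final answer: 0.03801 W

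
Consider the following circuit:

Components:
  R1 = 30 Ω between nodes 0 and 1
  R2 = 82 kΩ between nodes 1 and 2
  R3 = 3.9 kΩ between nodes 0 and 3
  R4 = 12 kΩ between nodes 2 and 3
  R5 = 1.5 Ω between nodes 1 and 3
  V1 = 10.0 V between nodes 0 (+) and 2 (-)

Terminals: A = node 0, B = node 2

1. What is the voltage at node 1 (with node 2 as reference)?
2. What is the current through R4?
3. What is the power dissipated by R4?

Nodal analysis, taking node 2 as the 0 V reference.
Source V1 fixes V_0 = 10 V.
KCL at each unknown node (sum of currents leaving = 0; resistances in Ω):
  Node 1: (V_1 - 10)/30 + (V_1 - 0)/82000 + (V_1 - V_3)/1.5 = 0
  Node 3: (V_3 - 10)/3900 + (V_3 - 0)/12000 + (V_3 - V_1)/1.5 = 0
Collecting terms (coefficients in siemens):
  0.7·V_1 - 0.6667·V_3 = 0.3333
  0.667·V_3 - 0.6667·V_1 = 0.002564
Determinant D = (0.7)(0.667) - (-0.6667)(-0.6667) = 0.02247
V_1 = [(0.3333)(0.667) - (-0.6667)(0.002564)]/D = 9.972 V
V_3 = [(0.7)(0.002564) - (0.3333)(-0.6667)]/D = 9.97 V
Part 1:
  Read off the nodal solution: V_1 = 9.972 V
Part 2:
  I_R4 = (V_2 - V_3)/R4 = (0 - 9.97)/12000 = -0.0008309 A
  Magnitude: I_R4 = 0.0008309 A
Part 3:
  I_R4 = (V_2 - V_3)/R4 = (0 - 9.97)/12000 = -0.0008309 A
  P_R4 = I_R4² × R4 = (-0.0008309)² × 12000 = 0.008284 W

Final answers:
1. V_1 = 9.972 V
2. I_R4 = 0.0008309 A
3. P_R4 = 0.008284 W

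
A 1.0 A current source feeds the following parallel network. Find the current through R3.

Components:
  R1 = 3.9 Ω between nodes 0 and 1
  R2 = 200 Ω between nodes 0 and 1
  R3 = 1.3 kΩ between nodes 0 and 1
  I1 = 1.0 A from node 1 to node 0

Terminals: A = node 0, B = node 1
All resistors sit directly between nodes 0 and 1, so they are in parallel and share one voltage V; the full source current 1 A splits among them.
1/R_par = 1/3.9 + 1/200 + 1/1300 = 0.2622 S  =>  R_par = 3.814 Ω
V = I × R_par = 1 × 3.814 = 3.814 V
I_R3 = V/R3 = 3.814/1300 = 0.002934 A

Final answer: 0.002934 A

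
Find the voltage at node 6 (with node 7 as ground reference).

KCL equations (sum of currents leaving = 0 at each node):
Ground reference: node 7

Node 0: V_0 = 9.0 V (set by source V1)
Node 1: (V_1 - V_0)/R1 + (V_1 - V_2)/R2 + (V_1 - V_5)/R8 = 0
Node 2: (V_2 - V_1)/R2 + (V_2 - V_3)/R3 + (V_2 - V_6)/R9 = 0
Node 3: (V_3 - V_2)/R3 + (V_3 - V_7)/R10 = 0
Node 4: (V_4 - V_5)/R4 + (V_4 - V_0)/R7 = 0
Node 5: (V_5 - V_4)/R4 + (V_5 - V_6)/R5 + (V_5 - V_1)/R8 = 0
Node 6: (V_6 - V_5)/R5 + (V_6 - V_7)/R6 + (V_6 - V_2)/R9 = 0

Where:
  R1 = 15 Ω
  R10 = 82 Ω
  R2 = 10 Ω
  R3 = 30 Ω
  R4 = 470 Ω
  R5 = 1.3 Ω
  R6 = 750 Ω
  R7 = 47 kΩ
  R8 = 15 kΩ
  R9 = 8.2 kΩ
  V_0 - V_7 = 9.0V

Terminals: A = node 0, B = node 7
Nodal analysis, taking node 7 as the 0 V reference.
Source V1 fixes V_0 = 9 V.
KCL at each unknown node (sum of currents leaving = 0; resistances in Ω):
  Node 1: (V_1 - 9)/15 + (V_1 - V_2)/10 + (V_1 - V_5)/15000 = 0
  Node 2: (V_2 - V_1)/10 + (V_2 - V_3)/30 + (V_2 - V_6)/8200 = 0
  Node 3: (V_3 - V_2)/30 + (V_3 - 0)/82 = 0
  Node 4: (V_4 - V_5)/470 + (V_4 - 9)/47000 = 0
  Node 5: (V_5 - V_4)/470 + (V_5 - V_6)/1.3 + (V_5 - V_1)/15000 = 0
  Node 6: (V_6 - V_5)/1.3 + (V_6 - 0)/750 + (V_6 - V_2)/8200 = 0
Collecting terms (coefficients in siemens):
  0.1667·V_1 - 0.1·V_2 - 0.00006667·V_5 = 0.6
  0.1335·V_2 - 0.1·V_1 - 0.03333·V_3 - 0.000122·V_6 = 0
  0.04553·V_3 - 0.03333·V_2 = 0
  0.002149·V_4 - 0.002128·V_5 = 0.0001915
  0.7714·V_5 - 0.00006667·V_1 - 0.002128·V_4 - 0.7692·V_6 = 0
  0.7707·V_6 - 0.000122·V_2 - 0.7692·V_5 = 0
Solving these 6 simultaneous equations (Gaussian elimination) gives:
  V_1 = 7.999 V, V_2 = 7.336 V, V_3 = 5.371 V, V_4 = 1.128 V
  V_5 = 1.049 V, V_6 = 1.048 V
The requested potential is V_6 = 1.048 V.

Final answer: V_6 = 1.048 V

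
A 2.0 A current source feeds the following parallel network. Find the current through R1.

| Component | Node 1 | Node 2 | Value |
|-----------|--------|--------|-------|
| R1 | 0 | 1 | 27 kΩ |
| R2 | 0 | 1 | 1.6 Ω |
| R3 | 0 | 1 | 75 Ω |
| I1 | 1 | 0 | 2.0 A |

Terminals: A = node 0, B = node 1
All resistors sit directly between nodes 0 and 1, so they are in parallel and share one voltage V; the full source current 2 A splits among them.
1/R_par = 1/27000 + 1/1.6 + 1/75 = 0.6384 S  =>  R_par = 1.566 Ω
V = I × R_par = 2 × 1.566 = 3.133 V
I_R1 = V/R1 = 3.133/27000 = 0.000116 A

Final answer: 0.000116 A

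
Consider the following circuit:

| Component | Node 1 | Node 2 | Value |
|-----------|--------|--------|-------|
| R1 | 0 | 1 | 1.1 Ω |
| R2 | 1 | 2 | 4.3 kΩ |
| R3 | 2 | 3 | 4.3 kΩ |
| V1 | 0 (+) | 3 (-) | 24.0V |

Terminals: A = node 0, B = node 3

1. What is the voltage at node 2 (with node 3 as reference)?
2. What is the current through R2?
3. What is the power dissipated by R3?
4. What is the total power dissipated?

Nodal analysis, taking node 3 as the 0 V reference.
Source V1 fixes V_0 = 24 V.
KCL at each unknown node (sum of currents leaving = 0; resistances in Ω):
  Node 1: (V_1 - 24)/1.1 + (V_1 - V_2)/4300 = 0
  Node 2: (V_2 - V_1)/4300 + (V_2 - 0)/4300 = 0
Collecting terms (coefficients in siemens):
  0.9093·V_1 - 0.0002326·V_2 = 21.82
  0.0004651·V_2 - 0.0002326·V_1 = 0
Determinant D = (0.9093)(0.0004651) - (-0.0002326)(-0.0002326) = 0.0004229
V_1 = [(21.82)(0.0004651) - (-0.0002326)(0)]/D = 24 V
V_2 = [(0.9093)(0) - (21.82)(-0.0002326)]/D = 12 V
Part 1:
  Read off the nodal solution: V_2 = 12 V
Part 2:
  I_R2 = (V_1 - V_2)/R2 = (24 - 12)/4300 = 0.00279 A
  Magnitude: I_R2 = 0.00279 A
Part 3:
  I_R3 = (V_2 - V_3)/R3 = (12 - 0)/4300 = 0.00279 A
  P_R3 = I_R3² × R3 = (0.00279)² × 4300 = 0.03348 W
Part 4:
  Power in each resistor, P = (ΔV)²/R:
    P_R1 = (24 - 24)²/1.1 = 0.000008565 W
    P_R2 = (24 - 12)²/4300 = 0.03348 W
    P_R3 = (12 - 0)²/4300 = 0.03348 W
  P_total = P_R1 + P_R2 + P_R3 = 0.06697 W

Final answers:
1. V_2 = 12 V
2. I_R2 = 0.00279 A
3. P_R3 = 0.03348 W
4. P_total = 0.06697 W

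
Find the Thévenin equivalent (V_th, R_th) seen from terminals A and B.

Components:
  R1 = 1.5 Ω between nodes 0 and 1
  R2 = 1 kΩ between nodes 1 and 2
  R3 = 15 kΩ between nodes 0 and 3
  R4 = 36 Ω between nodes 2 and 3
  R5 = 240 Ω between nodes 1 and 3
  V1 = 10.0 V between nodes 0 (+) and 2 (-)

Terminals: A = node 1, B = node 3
Step 1 — V_th is the open-circuit voltage V_A - V_B (nothing connected across the terminals).
Nodal analysis, taking node 2 as the 0 V reference.
Source V1 fixes V_0 = 10 V.
KCL at each unknown node (sum of currents leaving = 0; resistances in Ω):
  Node 1: (V_1 - 10)/1.5 + (V_1 - 0)/1000 + (V_1 - V_3)/240 = 0
  Node 3: (V_3 - 10)/15000 + (V_3 - 0)/36 + (V_3 - V_1)/240 = 0
Collecting terms (coefficients in siemens):
  0.6718·V_1 - 0.004167·V_3 = 6.667
  0.03201·V_3 - 0.004167·V_1 = 0.0006667
Determinant D = (0.6718)(0.03201) - (-0.004167)(-0.004167) = 0.02149
V_1 = [(6.667)(0.03201) - (-0.004167)(0.0006667)]/D = 9.931 V
V_3 = [(0.6718)(0.0006667) - (6.667)(-0.004167)]/D = 1.314 V
V_th = V_1 - V_3 = 9.931 - 1.314 = 8.618 V
Step 2 — R_th: zero the source — replace V1 by a short circuit (node 2 merges into node 0) — and find the resistance seen between A (node 1) and B (node 3).
Reduce the network between node 1 (A) and node 3 (B) by series/parallel combination:
  Rp1 = R1 ‖ R2 (parallel, both between nodes 0 and 1) = 1/(1/1.5 + 1/1000) = 1.498 Ω
  Rp2 = R3 ‖ R4 (parallel, both between nodes 0 and 3) = 1/(1/15000 + 1/36) = 35.91 Ω
  Rs1 = Rp1 + Rp2 (series, joined only at node 0) = 1.498 + 35.91 = 37.41 Ω
  Rp3 = R5 ‖ Rs1 (parallel, both between nodes 1 and 3) = 1/(1/240 + 1/37.41) = 32.37 Ω
R_th = 32.37 Ω

Final answer: V_th = 8.618 V, R_th = 32.37 Ω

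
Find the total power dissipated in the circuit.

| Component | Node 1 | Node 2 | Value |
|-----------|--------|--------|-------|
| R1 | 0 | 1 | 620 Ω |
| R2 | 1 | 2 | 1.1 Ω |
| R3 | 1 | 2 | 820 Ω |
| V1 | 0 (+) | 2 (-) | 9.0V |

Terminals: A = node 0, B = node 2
Nodal analysis, taking node 2 as the 0 V reference.
Source V1 fixes V_0 = 9 V.
KCL at each unknown node (sum of currents leaving = 0; resistances in Ω):
  Node 1: (V_1 - 9)/620 + (V_1 - 0)/1.1 + (V_1 - 0)/820 = 0
Collecting terms: 0.9119 × V_1 = 0.01452  =>  V_1 = 0.01592 V
Power in each resistor, P = (ΔV)²/R:
  P_R1 = (9 - 0.01592)²/620 = 0.1302 W
  P_R2 = (0.01592 - 0)²/1.1 = 0.0002304 W
  P_R3 = (0.01592 - 0)²/820 = 0.000000309 W
P_total = P_R1 + P_R2 + P_R3 = 0.1304 W

Final answer: 0.1304 W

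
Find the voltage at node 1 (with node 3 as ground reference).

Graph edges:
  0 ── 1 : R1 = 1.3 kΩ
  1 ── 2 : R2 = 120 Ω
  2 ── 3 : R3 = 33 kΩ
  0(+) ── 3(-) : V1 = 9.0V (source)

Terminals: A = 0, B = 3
Nodal analysis, taking node 3 as the 0 V reference.
Source V1 fixes V_0 = 9 V.
KCL at each unknown node (sum of currents leaving = 0; resistances in Ω):
  Node 1: (V_1 - 9)/1300 + (V_1 - V_2)/120 = 0
  Node 2: (V_2 - V_1)/120 + (V_2 - 0)/33000 = 0
Collecting terms (coefficients in siemens):
  0.009103·V_1 - 0.008333·V_2 = 0.006923
  0.008364·V_2 - 0.008333·V_1 = 0
Determinant D = (0.009103)(0.008364) - (-0.008333)(-0.008333) = 0.000006686
V_1 = [(0.006923)(0.008364) - (-0.008333)(0)]/D = 8.66 V
V_2 = [(0.009103)(0) - (0.006923)(-0.008333)]/D = 8.629 V
The requested potential is V_1 = 8.66 V.

Final answer: V_1 = 8.66 V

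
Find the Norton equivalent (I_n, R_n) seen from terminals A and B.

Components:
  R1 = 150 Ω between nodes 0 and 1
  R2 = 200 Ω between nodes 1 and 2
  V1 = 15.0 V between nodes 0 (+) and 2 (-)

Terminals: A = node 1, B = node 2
Find the Thévenin equivalent first; then I_n = V_th/R_th and R_n = R_th.
Step 1 — V_th is the open-circuit voltage V_A - V_B (nothing connected across the terminals).
Nodal analysis, taking node 2 as the 0 V reference.
Source V1 fixes V_0 = 15 V.
KCL at each unknown node (sum of currents leaving = 0; resistances in Ω):
  Node 1: (V_1 - 15)/150 + (V_1 - 0)/200 = 0
Collecting terms: 0.01167 × V_1 = 0.1  =>  V_1 = 8.571 V
V_th = V_1 - V_2 = 8.571 - 0 = 8.571 V
Step 2 — R_th: zero the source — replace V1 by a short circuit (node 2 merges into node 0) — and find the resistance seen between A (node 1) and B (node 0).
Reduce the network between node 1 (A) and node 0 (B) by series/parallel combination:
  Rp1 = R1 ‖ R2 (parallel, both between nodes 0 and 1) = 1/(1/150 + 1/200) = 85.71 Ω
R_th = 85.71 Ω
I_n = V_th/R_th = 8.571/85.71 = 0.1 A, and R_n = R_th = 85.71 Ω

Final answer: I_n = 0.1 A, R_n = 85.71 Ω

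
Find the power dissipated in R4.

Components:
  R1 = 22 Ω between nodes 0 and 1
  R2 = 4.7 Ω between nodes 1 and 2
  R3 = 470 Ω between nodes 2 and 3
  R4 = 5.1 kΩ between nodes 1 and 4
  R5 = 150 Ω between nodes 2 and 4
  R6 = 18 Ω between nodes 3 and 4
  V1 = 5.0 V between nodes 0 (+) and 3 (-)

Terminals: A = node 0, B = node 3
Nodal analysis, taking node 3 as the 0 V reference.
Source V1 fixes V_0 = 5 V.
KCL at each unknown node (sum of currents leaving = 0; resistances in Ω):
  Node 1: (V_1 - 5)/22 + (V_1 - V_2)/4.7 + (V_1 - V_4)/5100 = 0
  Node 2: (V_2 - V_1)/4.7 + (V_2 - 0)/470 + (V_2 - V_4)/150 = 0
  Node 4: (V_4 - V_1)/5100 + (V_4 - V_2)/150 + (V_4 - 0)/18 = 0
Collecting terms (coefficients in siemens):
  0.2584·V_1 - 0.2128·V_2 - 0.0001961·V_4 = 0.2273
  0.2216·V_2 - 0.2128·V_1 - 0.006667·V_4 = 0
  0.06242·V_4 - 0.0001961·V_1 - 0.006667·V_2 = 0
Solving these 3 simultaneous equations (Gaussian elimination) gives:
  V_1 = 4.256 V, V_2 = 4.101 V, V_4 = 0.4514 V
I_R4 = (V_1 - V_4)/R4 = (4.256 - 0.4514)/5100 = 0.0007461 A
P_R4 = I_R4² × R4 = (0.0007461)² × 5100 = 0.002839 W

Final answer: 0.002839 W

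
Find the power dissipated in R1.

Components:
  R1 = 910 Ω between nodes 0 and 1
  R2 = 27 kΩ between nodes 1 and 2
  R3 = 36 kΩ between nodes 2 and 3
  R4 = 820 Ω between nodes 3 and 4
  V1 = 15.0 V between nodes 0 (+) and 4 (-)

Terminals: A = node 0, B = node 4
Nodal analysis, taking node 4 as the 0 V reference.
Source V1 fixes V_0 = 15 V.
KCL at each unknown node (sum of currents leaving = 0; resistances in Ω):
  Node 1: (V_1 - 15)/910 + (V_1 - V_2)/27000 = 0
  Node 2: (V_2 - V_1)/27000 + (V_2 - V_3)/36000 = 0
  Node 3: (V_3 - V_2)/36000 + (V_3 - 0)/820 = 0
Collecting terms (coefficients in siemens):
  0.001136·V_1 - 0.00003704·V_2 = 0.01648
  0.00006481·V_2 - 0.00003704·V_1 - 0.00002778·V_3 = 0
  0.001247·V_3 - 0.00002778·V_2 = 0
Solving these 3 simultaneous equations (Gaussian elimination) gives:
  V_1 = 14.79 V, V_2 = 8.532 V, V_3 = 0.19 V
I_R1 = (V_0 - V_1)/R1 = (15 - 14.79)/910 = 0.0002317 A
P_R1 = I_R1² × R1 = (0.0002317)² × 910 = 0.00004887 W

Final answer: 4.887e-05 W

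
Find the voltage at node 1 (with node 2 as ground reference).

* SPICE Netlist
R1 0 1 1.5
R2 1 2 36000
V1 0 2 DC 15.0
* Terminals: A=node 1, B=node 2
Nodal analysis, taking node 2 as the 0 V reference.
Source V1 fixes V_0 = 15 V.
KCL at each unknown node (sum of currents leaving = 0; resistances in Ω):
  Node 1: (V_1 - 15)/1.5 + (V_1 - 0)/36000 = 0
Collecting terms: 0.6667 × V_1 = 10  =>  V_1 = 15 V
The requested potential is V_1 = 15 V.

Final answer: V_1 = 15 V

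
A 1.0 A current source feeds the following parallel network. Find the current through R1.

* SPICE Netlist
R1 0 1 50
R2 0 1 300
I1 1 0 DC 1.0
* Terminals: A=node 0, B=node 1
All resistors sit directly between nodes 0 and 1, so they are in parallel and share one voltage V; the full source current 1 A splits among them.
1/R_par = 1/50 + 1/300 = 0.02333 S  =>  R_par = 42.86 Ω
V = I × R_par = 1 × 42.86 = 42.86 V
I_R1 = V/R1 = 42.86/50 = 0.8571 A

Final answer: 0.8571 A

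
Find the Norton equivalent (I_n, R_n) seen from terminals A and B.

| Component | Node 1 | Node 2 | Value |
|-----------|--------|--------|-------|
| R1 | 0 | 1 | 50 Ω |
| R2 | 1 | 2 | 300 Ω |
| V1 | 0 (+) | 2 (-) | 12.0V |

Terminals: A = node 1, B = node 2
Find the Thévenin equivalent first; then I_n = V_th/R_th and R_n = R_th.
Step 1 — V_th is the open-circuit voltage V_A - V_B (nothing connected across the terminals).
Nodal analysis, taking node 2 as the 0 V reference.
Source V1 fixes V_0 = 12 V.
KCL at each unknown node (sum of currents leaving = 0; resistances in Ω):
  Node 1: (V_1 - 12)/50 + (V_1 - 0)/300 = 0
Collecting terms: 0.02333 × V_1 = 0.24  =>  V_1 = 10.29 V
V_th = V_1 - V_2 = 10.29 - 0 = 10.29 V
Step 2 — R_th: zero the source — replace V1 by a short circuit (node 2 merges into node 0) — and find the resistance seen between A (node 1) and B (node 0).
Reduce the network between node 1 (A) and node 0 (B) by series/parallel combination:
  Rp1 = R1 ‖ R2 (parallel, both between nodes 0 and 1) = 1/(1/50 + 1/300) = 42.86 Ω
R_th = 42.86 Ω
I_n = V_th/R_th = 10.29/42.86 = 0.24 A, and R_n = R_th = 42.86 Ω

Final answer: I_n = 0.24 A, R_n = 42.86 Ω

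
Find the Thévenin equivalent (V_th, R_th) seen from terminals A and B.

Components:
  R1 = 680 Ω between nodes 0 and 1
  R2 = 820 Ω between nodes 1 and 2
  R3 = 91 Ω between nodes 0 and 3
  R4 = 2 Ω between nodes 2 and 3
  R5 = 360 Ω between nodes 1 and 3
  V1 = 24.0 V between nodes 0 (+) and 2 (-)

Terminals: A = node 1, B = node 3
Step 1 — V_th is the open-circuit voltage V_A - V_B (nothing connected across the terminals).
Nodal analysis, taking node 2 as the 0 V reference.
Source V1 fixes V_0 = 24 V.
KCL at each unknown node (sum of currents leaving = 0; resistances in Ω):
  Node 1: (V_1 - 24)/680 + (V_1 - 0)/820 + (V_1 - V_3)/360 = 0
  Node 3: (V_3 - 24)/91 + (V_3 - 0)/2 + (V_3 - V_1)/360 = 0
Collecting terms (coefficients in siemens):
  0.005468·V_1 - 0.002778·V_3 = 0.03529
  0.5138·V_3 - 0.002778·V_1 = 0.2637
Determinant D = (0.005468)(0.5138) - (-0.002778)(-0.002778) = 0.002801
V_1 = [(0.03529)(0.5138) - (-0.002778)(0.2637)]/D = 6.734 V
V_3 = [(0.005468)(0.2637) - (0.03529)(-0.002778)]/D = 0.5497 V
V_th = V_1 - V_3 = 6.734 - 0.5497 = 6.184 V
Step 2 — R_th: zero the source — replace V1 by a short circuit (node 2 merges into node 0) — and find the resistance seen between A (node 1) and B (node 3).
Reduce the network between node 1 (A) and node 3 (B) by series/parallel combination:
  Rp1 = R1 ‖ R2 (parallel, both between nodes 0 and 1) = 1/(1/680 + 1/820) = 371.7 Ω
  Rp2 = R3 ‖ R4 (parallel, both between nodes 0 and 3) = 1/(1/91 + 1/2) = 1.957 Ω
  Rs1 = Rp1 + Rp2 (series, joined only at node 0) = 371.7 + 1.957 = 373.7 Ω
  Rp3 = R5 ‖ Rs1 (parallel, both between nodes 1 and 3) = 1/(1/360 + 1/373.7) = 183.4 Ω
R_th = 183.4 Ω

Final answer: V_th = 6.184 V, R_th = 183.4 Ω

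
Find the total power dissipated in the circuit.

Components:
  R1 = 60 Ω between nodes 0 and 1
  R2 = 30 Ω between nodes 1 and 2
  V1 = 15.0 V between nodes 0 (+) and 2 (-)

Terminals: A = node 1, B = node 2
Nodal analysis, taking node 2 as the 0 V reference.
Source V1 fixes V_0 = 15 V.
KCL at each unknown node (sum of currents leaving = 0; resistances in Ω):
  Node 1: (V_1 - 15)/60 + (V_1 - 0)/30 = 0
Collecting terms: 0.05 × V_1 = 0.25  =>  V_1 = 5 V
Power in each resistor, P = (ΔV)²/R:
  P_R1 = (15 - 5)²/60 = 1.667 W
  P_R2 = (5 - 0)²/30 = 0.8333 W
P_total = P_R1 + P_R2 = 2.5 W

Final answer: 2.5 W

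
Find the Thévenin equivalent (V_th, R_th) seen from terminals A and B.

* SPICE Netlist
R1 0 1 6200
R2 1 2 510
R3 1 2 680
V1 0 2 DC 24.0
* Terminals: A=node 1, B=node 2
Step 1 — V_th is the open-circuit voltage V_A - V_B (nothing connected across the terminals).
Nodal analysis, taking node 2 as the 0 V reference.
Source V1 fixes V_0 = 24 V.
KCL at each unknown node (sum of currents leaving = 0; resistances in Ω):
  Node 1: (V_1 - 24)/6200 + (V_1 - 0)/510 + (V_1 - 0)/680 = 0
Collecting terms: 0.003593 × V_1 = 0.003871  =>  V_1 = 1.077 V
V_th = V_1 - V_2 = 1.077 - 0 = 1.077 V
Step 2 — R_th: zero the source — replace V1 by a short circuit (node 2 merges into node 0) — and find the resistance seen between A (node 1) and B (node 0).
Reduce the network between node 1 (A) and node 0 (B) by series/parallel combination:
  Rp1 = R1 ‖ R2 ‖ R3 (parallel, all between nodes 0 and 1) = 1/(1/6200 + 1/510 + 1/680) = 278.3 Ω
R_th = 278.3 Ω

Final answer: V_th = 1.077 V, R_th = 278.3 Ω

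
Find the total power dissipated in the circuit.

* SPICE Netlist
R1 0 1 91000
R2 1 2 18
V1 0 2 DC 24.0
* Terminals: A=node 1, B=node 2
Nodal analysis, taking node 2 as the 0 V reference.
Source V1 fixes V_0 = 24 V.
KCL at each unknown node (sum of currents leaving = 0; resistances in Ω):
  Node 1: (V_1 - 24)/91000 + (V_1 - 0)/18 = 0
Collecting terms: 0.05557 × V_1 = 0.0002637  =>  V_1 = 0.004746 V
Power in each resistor, P = (ΔV)²/R:
  P_R1 = (24 - 0.004746)²/91000 = 0.006327 W
  P_R2 = (0.004746 - 0)²/18 = 0.000001252 W
P_total = P_R1 + P_R2 = 0.006328 W

Final answer: 0.006328 W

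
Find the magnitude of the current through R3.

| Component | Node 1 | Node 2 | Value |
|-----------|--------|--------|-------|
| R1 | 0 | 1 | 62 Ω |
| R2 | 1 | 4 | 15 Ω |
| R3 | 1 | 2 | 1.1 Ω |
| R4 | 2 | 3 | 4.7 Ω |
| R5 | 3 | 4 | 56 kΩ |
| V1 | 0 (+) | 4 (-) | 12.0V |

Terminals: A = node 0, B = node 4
Nodal analysis, taking node 4 as the 0 V reference.
Source V1 fixes V_0 = 12 V.
KCL at each unknown node (sum of currents leaving = 0; resistances in Ω):
  Node 1: (V_1 - 12)/62 + (V_1 - 0)/15 + (V_1 - V_2)/1.1 = 0
  Node 2: (V_2 - V_1)/1.1 + (V_2 - V_3)/4.7 = 0
  Node 3: (V_3 - V_2)/4.7 + (V_3 - 0)/56000 = 0
Collecting terms (coefficients in siemens):
  0.9919·V_1 - 0.9091·V_2 = 0.1935
  1.122·V_2 - 0.9091·V_1 - 0.2128·V_3 = 0
  0.2128·V_3 - 0.2128·V_2 = 0
Solving these 3 simultaneous equations (Gaussian elimination) gives:
  V_1 = 2.337 V, V_2 = 2.337 V, V_3 = 2.337 V
I_R3 = (V_1 - V_2)/R3 = (2.337 - 2.337)/1.1 = 0.00004173 A
|I_R3| = 0.00004173 A

Final answer: |I_R3| = 4.173e-05 A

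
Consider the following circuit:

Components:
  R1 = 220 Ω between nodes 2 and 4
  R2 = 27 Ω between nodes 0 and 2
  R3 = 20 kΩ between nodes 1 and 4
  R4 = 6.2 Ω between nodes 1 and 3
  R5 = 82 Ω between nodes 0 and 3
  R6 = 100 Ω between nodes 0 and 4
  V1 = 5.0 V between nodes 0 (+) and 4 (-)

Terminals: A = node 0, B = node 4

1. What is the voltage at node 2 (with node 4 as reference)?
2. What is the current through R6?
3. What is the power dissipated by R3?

Nodal analysis, taking node 4 as the 0 V reference.
Source V1 fixes V_0 = 5 V.
KCL at each unknown node (sum of currents leaving = 0; resistances in Ω):
  Node 1: (V_1 - 0)/20000 + (V_1 - V_3)/6.2 = 0
  Node 2: (V_2 - 0)/220 + (V_2 - 5)/27 = 0
  Node 3: (V_3 - V_1)/6.2 + (V_3 - 5)/82 = 0
Collecting terms (coefficients in siemens):
  0.1613·V_1 - 0.1613·V_3 = 0
  0.04158·V_2 = 0.1852
  0.1735·V_3 - 0.1613·V_1 = 0.06098
Solving these 3 simultaneous equations (Gaussian elimination) gives:
  V_1 = 4.978 V, V_2 = 4.453 V, V_3 = 4.98 V
Part 1:
  Read off the nodal solution: V_2 = 4.453 V
Part 2:
  I_R6 = (V_0 - V_4)/R6 = (5 - 0)/100 = 0.05 A
  Magnitude: I_R6 = 0.05 A
Part 3:
  I_R3 = (V_1 - V_4)/R3 = (4.978 - 0)/20000 = 0.0002489 A
  P_R3 = I_R3² × R3 = (0.0002489)² × 20000 = 0.001239 W

Final answers:
1. V_2 = 4.453 V
2. I_R6 = 0.05 A
3. P_R3 = 0.001239 W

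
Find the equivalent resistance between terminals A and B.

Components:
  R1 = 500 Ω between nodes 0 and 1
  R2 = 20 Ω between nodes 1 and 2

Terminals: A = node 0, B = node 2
Reduce the network between node 0 (A) and node 2 (B) by series/parallel combination:
  Rs1 = R1 + R2 (series, joined only at node 1) = 500 + 20 = 520 Ω
R_eq = 520 Ω

Final answer: 520 Ω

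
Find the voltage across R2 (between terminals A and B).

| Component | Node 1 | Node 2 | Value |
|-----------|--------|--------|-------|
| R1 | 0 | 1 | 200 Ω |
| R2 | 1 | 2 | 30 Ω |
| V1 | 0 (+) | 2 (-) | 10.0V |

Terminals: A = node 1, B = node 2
R1 and R2 are in series across V1 (node 0 → node 1 → node 2), and the output A–B is taken across R2, so this is a voltage divider.
Series current: I = V1/(R1 + R2) = 10/(200 + 30) = 10/230 = 0.04348 A
V_R2 = I × R2 = V1 × R2/(R1 + R2) = 10 × 30/230 = 1.304 V

Final answer: 1.304 V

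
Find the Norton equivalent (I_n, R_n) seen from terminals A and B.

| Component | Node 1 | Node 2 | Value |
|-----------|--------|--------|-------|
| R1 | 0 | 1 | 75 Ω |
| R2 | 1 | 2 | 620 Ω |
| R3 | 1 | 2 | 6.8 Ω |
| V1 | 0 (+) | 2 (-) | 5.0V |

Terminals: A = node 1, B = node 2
Find the Thévenin equivalent first; then I_n = V_th/R_th and R_n = R_th.
Step 1 — V_th is the open-circuit voltage V_A - V_B (nothing connected across the terminals).
Nodal analysis, taking node 2 as the 0 V reference.
Source V1 fixes V_0 = 5 V.
KCL at each unknown node (sum of currents leaving = 0; resistances in Ω):
  Node 1: (V_1 - 5)/75 + (V_1 - 0)/620 + (V_1 - 0)/6.8 = 0
Collecting terms: 0.162 × V_1 = 0.06667  =>  V_1 = 0.4115 V
V_th = V_1 - V_2 = 0.4115 - 0 = 0.4115 V
Step 2 — R_th: zero the source — replace V1 by a short circuit (node 2 merges into node 0) — and find the resistance seen between A (node 1) and B (node 0).
Reduce the network between node 1 (A) and node 0 (B) by series/parallel combination:
  Rp1 = R1 ‖ R2 ‖ R3 (parallel, all between nodes 0 and 1) = 1/(1/75 + 1/620 + 1/6.8) = 6.173 Ω
R_th = 6.173 Ω
I_n = V_th/R_th = 0.4115/6.173 = 0.06667 A, and R_n = R_th = 6.173 Ω

Final answer: I_n = 0.06667 A, R_n = 6.173 Ω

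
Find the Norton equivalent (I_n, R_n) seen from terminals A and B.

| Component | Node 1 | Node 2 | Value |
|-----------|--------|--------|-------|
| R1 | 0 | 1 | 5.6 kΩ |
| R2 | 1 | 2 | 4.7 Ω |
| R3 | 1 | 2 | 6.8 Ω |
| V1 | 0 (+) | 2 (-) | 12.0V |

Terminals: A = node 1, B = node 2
Find the Thévenin equivalent first; then I_n = V_th/R_th and R_n = R_th.
Step 1 — V_th is the open-circuit voltage V_A - V_B (nothing connected across the terminals).
Nodal analysis, taking node 2 as the 0 V reference.
Source V1 fixes V_0 = 12 V.
KCL at each unknown node (sum of currents leaving = 0; resistances in Ω):
  Node 1: (V_1 - 12)/5600 + (V_1 - 0)/4.7 + (V_1 - 0)/6.8 = 0
Collecting terms: 0.36 × V_1 = 0.002143  =>  V_1 = 0.005952 V
V_th = V_1 - V_2 = 0.005952 - 0 = 0.005952 V
Step 2 — R_th: zero the source — replace V1 by a short circuit (node 2 merges into node 0) — and find the resistance seen between A (node 1) and B (node 0).
Reduce the network between node 1 (A) and node 0 (B) by series/parallel combination:
  Rp1 = R1 ‖ R2 ‖ R3 (parallel, all between nodes 0 and 1) = 1/(1/5600 + 1/4.7 + 1/6.8) = 2.778 Ω
R_th = 2.778 Ω
I_n = V_th/R_th = 0.005952/2.778 = 0.002143 A, and R_n = R_th = 2.778 Ω

Final answer: I_n = 0.002143 A, R_n = 2.778 Ω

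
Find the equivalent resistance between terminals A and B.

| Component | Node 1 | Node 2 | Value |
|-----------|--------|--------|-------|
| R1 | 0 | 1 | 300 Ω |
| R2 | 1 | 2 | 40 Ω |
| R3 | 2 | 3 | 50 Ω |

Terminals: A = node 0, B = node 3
Reduce the network between node 0 (A) and node 3 (B) by series/parallel combination:
  Rs1 = R1 + R2 (series, joined only at node 1) = 300 + 40 = 340 Ω
  Rs2 = R3 + Rs1 (series, joined only at node 2) = 50 + 340 = 390 Ω
R_eq = 390 Ω

Final answer: 390 Ω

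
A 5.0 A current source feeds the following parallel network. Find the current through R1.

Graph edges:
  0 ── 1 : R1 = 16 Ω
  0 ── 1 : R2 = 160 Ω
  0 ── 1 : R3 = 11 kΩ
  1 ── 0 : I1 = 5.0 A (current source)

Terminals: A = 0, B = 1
All resistors sit directly between nodes 0 and 1, so they are in parallel and share one voltage V; the full source current 5 A splits among them.
1/R_par = 1/16 + 1/160 + 1/11000 = 0.06884 S  =>  R_par = 14.53 Ω
V = I × R_par = 5 × 14.53 = 72.63 V
I_R1 = V/R1 = 72.63/16 = 4.539 A

Final answer: 4.539 A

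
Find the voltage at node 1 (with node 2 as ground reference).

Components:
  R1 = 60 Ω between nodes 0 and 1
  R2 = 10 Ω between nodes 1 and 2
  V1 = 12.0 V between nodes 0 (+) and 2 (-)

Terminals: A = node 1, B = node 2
Nodal analysis, taking node 2 as the 0 V reference.
Source V1 fixes V_0 = 12 V.
KCL at each unknown node (sum of currents leaving = 0; resistances in Ω):
  Node 1: (V_1 - 12)/60 + (V_1 - 0)/10 = 0
Collecting terms: 0.1167 × V_1 = 0.2  =>  V_1 = 1.714 V
The requested potential is V_1 = 1.714 V.

Final answer: V_1 = 1.714 V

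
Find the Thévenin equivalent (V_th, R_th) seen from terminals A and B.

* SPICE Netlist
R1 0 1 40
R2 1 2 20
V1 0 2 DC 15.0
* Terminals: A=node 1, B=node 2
Step 1 — V_th is the open-circuit voltage V_A - V_B (nothing connected across the terminals).
Nodal analysis, taking node 2 as the 0 V reference.
Source V1 fixes V_0 = 15 V.
KCL at each unknown node (sum of currents leaving = 0; resistances in Ω):
  Node 1: (V_1 - 15)/40 + (V_1 - 0)/20 = 0
Collecting terms: 0.075 × V_1 = 0.375  =>  V_1 = 5 V
V_th = V_1 - V_2 = 5 - 0 = 5 V
Step 2 — R_th: zero the source — replace V1 by a short circuit (node 2 merges into node 0) — and find the resistance seen between A (node 1) and B (node 0).
Reduce the network between node 1 (A) and node 0 (B) by series/parallel combination:
  Rp1 = R1 ‖ R2 (parallel, both between nodes 0 and 1) = 1/(1/40 + 1/20) = 13.33 Ω
R_th = 13.33 Ω

Final answer: V_th = 5 V, R_th = 13.33 Ω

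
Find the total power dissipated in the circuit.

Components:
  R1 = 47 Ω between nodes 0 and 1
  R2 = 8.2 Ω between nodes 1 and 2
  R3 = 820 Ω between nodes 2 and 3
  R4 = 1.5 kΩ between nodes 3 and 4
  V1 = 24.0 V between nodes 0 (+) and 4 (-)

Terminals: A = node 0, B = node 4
Nodal analysis, taking node 4 as the 0 V reference.
Source V1 fixes V_0 = 24 V.
KCL at each unknown node (sum of currents leaving = 0; resistances in Ω):
  Node 1: (V_1 - 24)/47 + (V_1 - V_2)/8.2 = 0
  Node 2: (V_2 - V_1)/8.2 + (V_2 - V_3)/820 = 0
  Node 3: (V_3 - V_2)/820 + (V_3 - 0)/1500 = 0
Collecting terms (coefficients in siemens):
  0.1432·V_1 - 0.122·V_2 = 0.5106
  0.1232·V_2 - 0.122·V_1 - 0.00122·V_3 = 0
  0.001886·V_3 - 0.00122·V_2 = 0
Solving these 3 simultaneous equations (Gaussian elimination) gives:
  V_1 = 23.53 V, V_2 = 23.44 V, V_3 = 15.16 V
Power in each resistor, P = (ΔV)²/R:
  P_R1 = (24 - 23.53)²/47 = 0.004799 W
  P_R2 = (23.53 - 23.44)²/8.2 = 0.0008372 W
  P_R3 = (23.44 - 15.16)²/820 = 0.08372 W
  P_R4 = (15.16 - 0)²/1500 = 0.1531 W
P_total = P_R1 + P_R2 + P_R3 + P_R4 = 0.2425 W

Final answer: 0.2425 W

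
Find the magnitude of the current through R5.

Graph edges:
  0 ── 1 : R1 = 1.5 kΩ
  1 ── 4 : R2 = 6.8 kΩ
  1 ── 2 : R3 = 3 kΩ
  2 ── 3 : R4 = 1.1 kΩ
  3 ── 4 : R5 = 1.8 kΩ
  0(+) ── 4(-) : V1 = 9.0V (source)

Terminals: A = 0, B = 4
Nodal analysis, taking node 4 as the 0 V reference.
Source V1 fixes V_0 = 9 V.
KCL at each unknown node (sum of currents leaving = 0; resistances in Ω):
  Node 1: (V_1 - 9)/1500 + (V_1 - 0)/6800 + (V_1 - V_2)/3000 = 0
  Node 2: (V_2 - V_1)/3000 + (V_2 - V_3)/1100 = 0
  Node 3: (V_3 - V_2)/1100 + (V_3 - 0)/1800 = 0
Collecting terms (coefficients in siemens):
  0.001147·V_1 - 0.0003333·V_2 = 0.006
  0.001242·V_2 - 0.0003333·V_1 - 0.0009091·V_3 = 0
  0.001465·V_3 - 0.0009091·V_2 = 0
Solving these 3 simultaneous equations (Gaussian elimination) gives:
  V_1 = 6.102 V, V_2 = 2.999 V, V_3 = 1.862 V
I_R5 = (V_3 - V_4)/R5 = (1.862 - 0)/1800 = 0.001034 A
|I_R5| = 0.001034 A

Final answer: |I_R5| = 0.001034 A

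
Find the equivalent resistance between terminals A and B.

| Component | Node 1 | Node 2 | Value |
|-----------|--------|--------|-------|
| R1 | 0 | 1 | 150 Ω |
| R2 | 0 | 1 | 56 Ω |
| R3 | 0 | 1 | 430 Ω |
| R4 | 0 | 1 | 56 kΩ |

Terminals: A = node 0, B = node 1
Reduce the network between node 0 (A) and node 1 (B) by series/parallel combination:
  Rp1 = R1 ‖ R2 ‖ R3 ‖ R4 (parallel, all between nodes 0 and 1) = 1/(1/150 + 1/56 + 1/430 + 1/56000) = 37.22 Ω
R_eq = 37.22 Ω

Final answer: 37.22 Ω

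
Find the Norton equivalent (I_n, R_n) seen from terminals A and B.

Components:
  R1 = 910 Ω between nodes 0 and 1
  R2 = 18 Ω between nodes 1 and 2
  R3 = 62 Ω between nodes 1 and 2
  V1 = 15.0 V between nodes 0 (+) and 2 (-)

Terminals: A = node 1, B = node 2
Find the Thévenin equivalent first; then I_n = V_th/R_th and R_n = R_th.
Step 1 — V_th is the open-circuit voltage V_A - V_B (nothing connected across the terminals).
Nodal analysis, taking node 2 as the 0 V reference.
Source V1 fixes V_0 = 15 V.
KCL at each unknown node (sum of currents leaving = 0; resistances in Ω):
  Node 1: (V_1 - 15)/910 + (V_1 - 0)/18 + (V_1 - 0)/62 = 0
Collecting terms: 0.07278 × V_1 = 0.01648  =>  V_1 = 0.2265 V
V_th = V_1 - V_2 = 0.2265 - 0 = 0.2265 V
Step 2 — R_th: zero the source — replace V1 by a short circuit (node 2 merges into node 0) — and find the resistance seen between A (node 1) and B (node 0).
Reduce the network between node 1 (A) and node 0 (B) by series/parallel combination:
  Rp1 = R1 ‖ R2 ‖ R3 (parallel, all between nodes 0 and 1) = 1/(1/910 + 1/18 + 1/62) = 13.74 Ω
R_th = 13.74 Ω
I_n = V_th/R_th = 0.2265/13.74 = 0.01648 A, and R_n = R_th = 13.74 Ω

Final answer: I_n = 0.01648 A, R_n = 13.74 Ω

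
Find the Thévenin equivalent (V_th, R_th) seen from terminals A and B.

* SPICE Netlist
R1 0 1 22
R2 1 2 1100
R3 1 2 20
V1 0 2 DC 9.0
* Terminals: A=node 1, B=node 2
Step 1 — V_th is the open-circuit voltage V_A - V_B (nothing connected across the terminals).
Nodal analysis, taking node 2 as the 0 V reference.
Source V1 fixes V_0 = 9 V.
KCL at each unknown node (sum of currents leaving = 0; resistances in Ω):
  Node 1: (V_1 - 9)/22 + (V_1 - 0)/1100 + (V_1 - 0)/20 = 0
Collecting terms: 0.09636 × V_1 = 0.4091  =>  V_1 = 4.245 V
V_th = V_1 - V_2 = 4.245 - 0 = 4.245 V
Step 2 — R_th: zero the source — replace V1 by a short circuit (node 2 merges into node 0) — and find the resistance seen between A (node 1) and B (node 0).
Reduce the network between node 1 (A) and node 0 (B) by series/parallel combination:
  Rp1 = R1 ‖ R2 ‖ R3 (parallel, all between nodes 0 and 1) = 1/(1/22 + 1/1100 + 1/20) = 10.38 Ω
R_th = 10.38 Ω

Final answer: V_th = 4.245 V, R_th = 10.38 Ω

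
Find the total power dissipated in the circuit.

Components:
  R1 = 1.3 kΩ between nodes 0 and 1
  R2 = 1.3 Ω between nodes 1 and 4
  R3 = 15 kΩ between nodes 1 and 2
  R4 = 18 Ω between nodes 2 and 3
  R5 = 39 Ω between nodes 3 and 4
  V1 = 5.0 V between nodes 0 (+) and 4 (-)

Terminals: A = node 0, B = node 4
Nodal analysis, taking node 4 as the 0 V reference.
Source V1 fixes V_0 = 5 V.
KCL at each unknown node (sum of currents leaving = 0; resistances in Ω):
  Node 1: (V_1 - 5)/1300 + (V_1 - 0)/1.3 + (V_1 - V_2)/15000 = 0
  Node 2: (V_2 - V_1)/15000 + (V_2 - V_3)/18 = 0
  Node 3: (V_3 - V_2)/18 + (V_3 - 0)/39 = 0
Collecting terms (coefficients in siemens):
  0.7701·V_1 - 0.00006667·V_2 = 0.003846
  0.05562·V_2 - 0.00006667·V_1 - 0.05556·V_3 = 0
  0.0812·V_3 - 0.05556·V_2 = 0
Solving these 3 simultaneous equations (Gaussian elimination) gives:
  V_1 = 0.004995 V, V_2 = 0.00001891 V, V_3 = 0.00001294 V
Power in each resistor, P = (ΔV)²/R:
  P_R1 = (5 - 0.004995)²/1300 = 0.01919 W
  P_R2 = (0.004995 - 0)²/1.3 = 0.00001919 W
  P_R3 = (0.004995 - 0.00001891)²/15000 = 0.00000000165 W
  P_R4 = (0.00001891 - 0.00001294)²/18 = 0.000000000001981 W
  P_R5 = (0.00001294 - 0)²/39 = 0.000000000004291 W
P_total = P_R1 + P_R2 + P_R3 + P_R4 + P_R5 = 0.01921 W

Final answer: 0.01921 W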